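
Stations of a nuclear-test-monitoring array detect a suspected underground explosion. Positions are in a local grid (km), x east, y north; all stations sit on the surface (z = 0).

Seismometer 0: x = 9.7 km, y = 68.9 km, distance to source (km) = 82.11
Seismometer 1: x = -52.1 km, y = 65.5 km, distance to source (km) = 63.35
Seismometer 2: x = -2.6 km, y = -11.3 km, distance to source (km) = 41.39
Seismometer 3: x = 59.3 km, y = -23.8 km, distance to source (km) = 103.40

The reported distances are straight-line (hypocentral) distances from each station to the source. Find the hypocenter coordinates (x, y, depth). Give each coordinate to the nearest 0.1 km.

(-39.8, 4.1, 9.6)

Each station gives a sphere (x−x_i)² + (y−y_i)² + z² = d_i² (stations at z=0).
Subtracting the Seismometer 0 sphere from Seismometer 1 and Seismometer 2: z² cancels, leaving linear equations in x and y:
-123.6 x − 6.8 y = 4892.19
-24.6 x − 160.4 y = 322.07
Solving: x ≈ -39.806, y ≈ 4.097 km (keep extra digits for the depth step; rounded: -39.8, 4.1).
Then from the Seismometer 0 sphere: z² = 82.11² − (x − 9.7)² − (y − 68.9)² with x = -39.806, y = 4.097, so z ≈ 9.580 ≈ 9.6 km.
Check against Seismometer 3 (with the unrounded solution): distance 103.40 ≈ 103.40 km. ✓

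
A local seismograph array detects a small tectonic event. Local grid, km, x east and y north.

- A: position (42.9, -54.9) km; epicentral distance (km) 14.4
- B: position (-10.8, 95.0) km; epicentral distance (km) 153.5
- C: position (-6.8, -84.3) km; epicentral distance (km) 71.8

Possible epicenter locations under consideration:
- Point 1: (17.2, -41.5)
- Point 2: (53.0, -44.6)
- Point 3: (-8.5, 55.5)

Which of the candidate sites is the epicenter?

Point 2

For each candidate, compare |candidate − station| to the reported distance:
Point 1: residuals A 14.6, B 14.2, C 22.7 → max 22.7 km
Point 2: residuals A 0.0, B 0.0, C 0.0 → max 0.0 km
Point 3: residuals A 107.4, B 113.9, C 68.0 → max 113.9 km
Only Point 2 has all residuals ≈ 0.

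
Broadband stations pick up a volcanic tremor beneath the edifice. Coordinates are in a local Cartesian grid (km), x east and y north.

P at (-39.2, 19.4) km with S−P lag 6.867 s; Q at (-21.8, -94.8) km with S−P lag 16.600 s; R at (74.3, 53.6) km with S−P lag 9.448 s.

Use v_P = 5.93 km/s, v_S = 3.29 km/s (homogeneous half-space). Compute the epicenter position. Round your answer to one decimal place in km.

(11.4, 23.3)

Distance from S−P lag: d = Δt · v_P v_S / (v_P − v_S) = Δt · (5.93·3.29)/(5.93−3.29) ≈ 7.3900·Δt.
So d_P = 50.75, d_Q = 122.67, d_R = 69.82 km.
Circle about each station: (x + 39.2)² + (y − 19.4)² = 50.75²; (x + 21.8)² + (y + 94.8)² = 122.67²; (x − 74.3)² + (y − 53.6)² = 69.82².
Subtracting pairs of circle equations eliminates x²+y² and gives linear equations (the radical axes):
34.8 x − 228.4 y = -4923.09
227.0 x + 68.4 y = 4181.18
Solving the 2×2 system: x ≈ 11.4, y ≈ 23.3 km.
Check against P (with the unrounded x, y): √((x + 39.2)²+(y − 19.4)²) = 50.75 ≈ 50.75 km. ✓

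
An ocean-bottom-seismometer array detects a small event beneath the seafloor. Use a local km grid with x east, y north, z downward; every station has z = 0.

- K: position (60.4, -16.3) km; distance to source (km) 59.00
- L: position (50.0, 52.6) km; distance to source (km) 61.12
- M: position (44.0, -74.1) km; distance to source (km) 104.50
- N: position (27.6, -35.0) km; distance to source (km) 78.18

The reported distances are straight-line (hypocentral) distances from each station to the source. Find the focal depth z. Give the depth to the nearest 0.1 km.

depth ≈ 48.7 km

Each station gives a sphere (x−x_i)² + (y−y_i)² + z² = d_i² (stations at z=0).
Subtracting the K sphere from L and M: z² cancels, leaving linear equations in x and y:
-20.8 x + 137.8 y = 1098.26
-32.8 x − 115.6 y = -3926.29
Solving: x ≈ 59.801, y ≈ 16.997 km (keep extra digits for the depth step; rounded: 59.8, 17.0).
Then from the K sphere: z² = 59.00² − (x − 60.4)² − (y + 16.3)² with x = 59.801, y = 16.997, so z ≈ 48.703 ≈ 48.7 km.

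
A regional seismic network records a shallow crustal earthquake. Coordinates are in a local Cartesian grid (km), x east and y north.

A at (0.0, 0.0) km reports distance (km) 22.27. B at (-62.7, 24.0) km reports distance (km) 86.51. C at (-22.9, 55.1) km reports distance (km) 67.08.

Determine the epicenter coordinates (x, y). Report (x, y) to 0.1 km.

21.7 km east, 5.0 km north

Circle about each station: x² + y² = 22.27²; (x + 62.7)² + (y − 24.0)² = 86.51²; (x + 22.9)² + (y − 55.1)² = 67.08².
Subtracting the A equation from the B and C equations removes the quadratic terms:
-125.4 x + 48.0 y = -2480.74
-45.8 x + 110.2 y = -443.35
Solving the 2×2 system: x ≈ 21.7, y ≈ 5.0 km.
Check against A (with the unrounded x, y): √(x²+y²) = 22.26 ≈ 22.27 km. ✓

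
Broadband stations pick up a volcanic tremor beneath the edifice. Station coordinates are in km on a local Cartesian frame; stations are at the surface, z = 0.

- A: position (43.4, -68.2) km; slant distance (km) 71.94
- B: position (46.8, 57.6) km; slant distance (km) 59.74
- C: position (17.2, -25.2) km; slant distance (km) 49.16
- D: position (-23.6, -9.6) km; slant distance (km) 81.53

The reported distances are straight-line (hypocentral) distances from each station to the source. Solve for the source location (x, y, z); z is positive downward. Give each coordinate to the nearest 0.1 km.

(55.6, 0.8, 16.3)

Each station gives a sphere (x−x_i)² + (y−y_i)² + z² = d_i² (stations at z=0).
Subtracting the A sphere from B and C: z² cancels, leaving linear equations in x and y:
6.8 x + 251.6 y = 579.70
-52.4 x + 86.0 y = -2845.26
Solving: x ≈ 55.613, y ≈ 0.801 km (keep extra digits for the depth step; rounded: 55.6, 0.8).
Then from the A sphere: z² = 71.94² − (x − 43.4)² − (y + 68.2)² with x = 55.613, y = 0.801, so z ≈ 16.281 ≈ 16.3 km.
Check against D (with the unrounded solution): distance 81.54 ≈ 81.53 km. ✓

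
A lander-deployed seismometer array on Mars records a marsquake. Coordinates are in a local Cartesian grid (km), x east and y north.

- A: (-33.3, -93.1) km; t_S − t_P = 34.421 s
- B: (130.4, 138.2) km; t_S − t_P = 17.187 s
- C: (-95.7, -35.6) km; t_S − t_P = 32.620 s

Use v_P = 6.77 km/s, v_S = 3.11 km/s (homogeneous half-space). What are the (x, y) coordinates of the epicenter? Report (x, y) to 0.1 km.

Distance from S−P lag: d = Δt · v_P v_S / (v_P − v_S) = Δt · (6.77·3.11)/(6.77−3.11) ≈ 5.7527·Δt.
So d_A = 198.01, d_B = 98.87, d_C = 187.65 km.
Circle about each station: (x + 33.3)² + (y + 93.1)² = 198.01²; (x − 130.4)² + (y − 138.2)² = 98.87²; (x + 95.7)² + (y + 35.6)² = 187.65².
Subtracting the A equation from the B and C equations removes the quadratic terms:
327.4 x + 462.6 y = 55759.58
-124.8 x + 115.0 y = 4644.79
Solving the 2×2 system: x ≈ 44.7, y ≈ 88.9 km.

44.7 km east, 88.9 km north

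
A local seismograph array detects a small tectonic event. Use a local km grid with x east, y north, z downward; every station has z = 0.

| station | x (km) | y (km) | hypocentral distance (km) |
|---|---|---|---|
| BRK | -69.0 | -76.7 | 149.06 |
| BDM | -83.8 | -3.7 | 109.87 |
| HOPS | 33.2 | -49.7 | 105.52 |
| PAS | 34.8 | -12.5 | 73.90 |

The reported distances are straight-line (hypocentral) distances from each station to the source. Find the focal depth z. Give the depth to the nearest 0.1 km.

Each station gives a sphere (x−x_i)² + (y−y_i)² + z² = d_i² (stations at z=0).
Subtracting the BRK sphere from BDM and HOPS: z² cancels, leaving linear equations in x and y:
-29.6 x + 146.0 y = 6539.71
204.4 x + 54.0 y = 4012.85
Solving: x ≈ 7.402, y ≈ 46.293 km (keep extra digits for the depth step; rounded: 7.4, 46.3).
Then from the BRK sphere: z² = 149.06² − (x + 69.0)² − (y + 76.7)² with x = 7.402, y = 46.293, so z ≈ 35.417 ≈ 35.4 km.
Check against PAS (with the unrounded solution): distance 73.90 ≈ 73.90 km. ✓

z ≈ 35.4 km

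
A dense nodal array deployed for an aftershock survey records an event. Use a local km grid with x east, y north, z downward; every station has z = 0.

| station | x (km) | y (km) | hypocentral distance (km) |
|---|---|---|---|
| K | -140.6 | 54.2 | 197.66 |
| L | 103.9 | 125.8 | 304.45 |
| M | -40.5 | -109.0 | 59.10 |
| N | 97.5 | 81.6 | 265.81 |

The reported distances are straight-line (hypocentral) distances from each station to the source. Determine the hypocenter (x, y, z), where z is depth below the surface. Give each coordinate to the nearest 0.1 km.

Each station gives a sphere (x−x_i)² + (y−y_i)² + z² = d_i² (stations at z=0).
Subtracting the K sphere from L and M: z² cancels, leaving linear equations in x and y:
489.0 x + 143.2 y = -49705.48
200.2 x − 326.4 y = 26391.92
Solving: x ≈ -66.097, y ≈ -121.398 km (keep extra digits for the depth step; rounded: -66.1, -121.4).
Then from the K sphere: z² = 197.66² − (x + 140.6)² − (y − 54.2)² with x = -66.097, y = -121.398, so z ≈ 51.809 ≈ 51.8 km.

x ≈ -66.1 km, y ≈ -121.4 km, depth ≈ 51.8 km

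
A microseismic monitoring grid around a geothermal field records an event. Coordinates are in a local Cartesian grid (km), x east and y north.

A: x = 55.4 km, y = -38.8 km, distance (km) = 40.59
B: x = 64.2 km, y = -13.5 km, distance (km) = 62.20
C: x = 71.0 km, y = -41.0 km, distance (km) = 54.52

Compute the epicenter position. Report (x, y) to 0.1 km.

18.5 km east, -55.7 km north

Circle about each station: (x − 55.4)² + (y + 38.8)² = 40.59²; (x − 64.2)² + (y + 13.5)² = 62.20²; (x − 71.0)² + (y + 41.0)² = 54.52².
Subtracting the A equation from the B and C equations removes the quadratic terms:
17.6 x + 50.6 y = -2492.00
31.2 x − 4.4 y = 822.52
Solving the 2×2 system: x ≈ 18.5, y ≈ -55.7 km.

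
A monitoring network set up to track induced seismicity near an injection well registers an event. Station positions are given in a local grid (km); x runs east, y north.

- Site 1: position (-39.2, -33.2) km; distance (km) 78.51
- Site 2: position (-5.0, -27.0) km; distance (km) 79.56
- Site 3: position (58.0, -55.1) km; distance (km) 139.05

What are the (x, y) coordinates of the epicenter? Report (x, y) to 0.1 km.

Circle about each station: (x + 39.2)² + (y + 33.2)² = 78.51²; (x + 5.0)² + (y + 27.0)² = 79.56²; (x − 58.0)² + (y + 55.1)² = 139.05².
Subtracting the Site 1 equation from the Site 2 and Site 3 equations removes the quadratic terms:
68.4 x + 12.4 y = -2050.85
194.4 x − 43.8 y = -9409.95
Solving the 2×2 system: x ≈ -38.2, y ≈ 45.3 km.

x ≈ -38.2 km, y ≈ 45.3 km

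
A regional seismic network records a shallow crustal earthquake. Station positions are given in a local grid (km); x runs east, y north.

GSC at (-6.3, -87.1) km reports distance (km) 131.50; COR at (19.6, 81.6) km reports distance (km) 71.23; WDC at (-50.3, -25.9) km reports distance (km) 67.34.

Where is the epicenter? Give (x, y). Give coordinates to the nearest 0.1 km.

(-38.5, 40.4)

Circle about each station: (x + 6.3)² + (y + 87.1)² = 131.50²; (x − 19.6)² + (y − 81.6)² = 71.23²; (x + 50.3)² + (y + 25.9)² = 67.34².
Subtracting the GSC equation from the COR and WDC equations removes the quadratic terms:
51.8 x + 337.4 y = 11635.16
-88.0 x + 122.4 y = 8332.37
Solving the 2×2 system: x ≈ -38.5, y ≈ 40.4 km.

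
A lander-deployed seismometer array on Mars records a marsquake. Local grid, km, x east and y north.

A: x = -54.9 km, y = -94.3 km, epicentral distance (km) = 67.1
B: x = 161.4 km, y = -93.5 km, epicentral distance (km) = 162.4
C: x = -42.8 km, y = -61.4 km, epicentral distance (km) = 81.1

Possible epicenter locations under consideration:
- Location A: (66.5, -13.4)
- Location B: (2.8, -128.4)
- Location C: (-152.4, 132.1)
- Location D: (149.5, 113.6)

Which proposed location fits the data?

Location B

For each candidate, compare |candidate − station| to the reported distance:
Location A: residuals A 78.8, B 38.2, C 38.3 → max 78.8 km
Location B: residuals A 0.1, B 0.0, C 0.1 → max 0.1 km
Location C: residuals A 179.4, B 224.1, C 141.3 → max 224.1 km
Location D: residuals A 224.5, B 45.0, C 178.9 → max 224.5 km
Only Location B has all residuals ≈ 0.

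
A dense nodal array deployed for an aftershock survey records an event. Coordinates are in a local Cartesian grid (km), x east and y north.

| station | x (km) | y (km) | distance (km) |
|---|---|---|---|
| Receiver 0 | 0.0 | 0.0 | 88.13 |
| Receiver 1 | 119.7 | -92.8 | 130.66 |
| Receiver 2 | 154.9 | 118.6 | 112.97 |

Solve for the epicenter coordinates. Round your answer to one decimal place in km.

Circle about each station: x² + y² = 88.13²; (x − 119.7)² + (y + 92.8)² = 130.66²; (x − 154.9)² + (y − 118.6)² = 112.97².
Subtracting the Receiver 0 equation from the Receiver 1 and Receiver 2 equations removes the quadratic terms:
239.4 x − 185.6 y = 13634.79
309.8 x + 237.2 y = 33064.65
Solving the 2×2 system: x ≈ 82.0, y ≈ 32.3 km.
Check against Receiver 0 (with the unrounded x, y): √(x²+y²) = 88.13 ≈ 88.13 km. ✓

82.0 km east, 32.3 km north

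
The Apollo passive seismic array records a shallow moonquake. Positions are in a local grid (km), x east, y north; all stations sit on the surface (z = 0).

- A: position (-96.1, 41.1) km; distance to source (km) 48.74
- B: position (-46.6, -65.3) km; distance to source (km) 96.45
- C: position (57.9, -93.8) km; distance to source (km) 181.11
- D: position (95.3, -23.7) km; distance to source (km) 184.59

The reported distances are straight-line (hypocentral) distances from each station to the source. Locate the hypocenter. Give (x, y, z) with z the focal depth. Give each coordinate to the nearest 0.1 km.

Each station gives a sphere (x−x_i)² + (y−y_i)² + z² = d_i² (stations at z=0).
Subtracting the A sphere from B and C: z² cancels, leaving linear equations in x and y:
99.0 x − 212.8 y = -11415.78
308.0 x − 269.8 y = -29198.81
Solving: x ≈ -80.694, y ≈ 16.105 km (keep extra digits for the depth step; rounded: -80.7, 16.1).
Then from the A sphere: z² = 48.74² − (x + 96.1)² − (y − 41.1)² with x = -80.694, y = 16.105, so z ≈ 38.904 ≈ 38.9 km.

(-80.7, 16.1, 38.9)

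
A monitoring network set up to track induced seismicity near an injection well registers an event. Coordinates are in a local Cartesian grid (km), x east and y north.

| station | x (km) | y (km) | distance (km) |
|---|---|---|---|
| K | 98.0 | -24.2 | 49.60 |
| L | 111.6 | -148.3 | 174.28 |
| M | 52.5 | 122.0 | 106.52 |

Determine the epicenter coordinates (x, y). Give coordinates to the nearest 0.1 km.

97.4 km east, 25.4 km north

Circle about each station: (x − 98.0)² + (y + 24.2)² = 49.60²; (x − 111.6)² + (y + 148.3)² = 174.28²; (x − 52.5)² + (y − 122.0)² = 106.52².
Subtracting pairs of circle equations eliminates x²+y² and gives linear equations (the radical axes):
27.2 x − 248.2 y = -3655.55
-91.0 x + 292.4 y = -1435.74
Solving the 2×2 system: x ≈ 97.4, y ≈ 25.4 km.
Check against K (with the unrounded x, y): √((x − 98.0)²+(y + 24.2)²) = 49.61 ≈ 49.60 km. ✓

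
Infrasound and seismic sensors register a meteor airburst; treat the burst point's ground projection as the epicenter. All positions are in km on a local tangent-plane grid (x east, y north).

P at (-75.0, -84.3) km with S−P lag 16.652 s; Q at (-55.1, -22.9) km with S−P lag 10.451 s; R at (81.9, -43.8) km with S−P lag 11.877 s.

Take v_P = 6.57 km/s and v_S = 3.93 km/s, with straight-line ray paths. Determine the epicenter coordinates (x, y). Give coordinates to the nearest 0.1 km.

Distance from S−P lag: d = Δt · v_P v_S / (v_P − v_S) = Δt · (6.57·3.93)/(6.57−3.93) ≈ 9.7803·Δt.
So d_P = 162.86, d_Q = 102.21, d_R = 116.16 km.
Circle about each station: (x + 75.0)² + (y + 84.3)² = 162.86²; (x + 55.1)² + (y + 22.9)² = 102.21²; (x − 81.9)² + (y + 43.8)² = 116.16².
Subtracting the P equation from the Q and R equations removes the quadratic terms:
39.8 x + 122.8 y = 6905.43
313.8 x + 81.0 y = 8924.79
Solving the 2×2 system: x ≈ 15.2, y ≈ 51.3 km.

15.2 km east, 51.3 km north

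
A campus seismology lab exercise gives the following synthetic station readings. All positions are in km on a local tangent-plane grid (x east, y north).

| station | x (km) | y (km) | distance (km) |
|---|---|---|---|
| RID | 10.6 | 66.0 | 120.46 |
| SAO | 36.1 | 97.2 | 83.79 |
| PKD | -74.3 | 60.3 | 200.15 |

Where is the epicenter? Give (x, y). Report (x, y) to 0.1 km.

x ≈ 114.3 km, y ≈ 127.3 km

Circle about each station: (x − 10.6)² + (y − 66.0)² = 120.46²; (x − 36.1)² + (y − 97.2)² = 83.79²; (x + 74.3)² + (y − 60.3)² = 200.15².
Subtracting pairs of circle equations eliminates x²+y² and gives linear equations (the radical axes):
51.0 x + 62.4 y = 13772.54
-169.8 x − 11.4 y = -20861.19
Solving the 2×2 system: x ≈ 114.3, y ≈ 127.3 km.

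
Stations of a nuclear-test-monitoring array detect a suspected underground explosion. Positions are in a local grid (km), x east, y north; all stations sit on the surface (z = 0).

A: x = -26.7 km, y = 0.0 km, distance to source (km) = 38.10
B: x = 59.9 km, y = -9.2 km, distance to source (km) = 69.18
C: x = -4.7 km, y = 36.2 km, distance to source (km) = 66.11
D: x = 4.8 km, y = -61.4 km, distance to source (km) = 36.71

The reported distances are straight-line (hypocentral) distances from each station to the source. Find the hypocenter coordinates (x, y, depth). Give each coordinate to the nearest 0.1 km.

Each station gives a sphere (x−x_i)² + (y−y_i)² + z² = d_i² (stations at z=0).
Subtracting the A sphere from B and C: z² cancels, leaving linear equations in x and y:
173.2 x − 18.4 y = -374.50
44.0 x + 72.4 y = -2299.28
Solving: x ≈ -5.200, y ≈ -28.598 km (keep extra digits for the depth step; rounded: -5.2, -28.6).
Then from the A sphere: z² = 38.10² − (x + 26.7)² − y² with x = -5.200, y = -28.598, so z ≈ 13.096 ≈ 13.1 km.

x ≈ -5.2 km, y ≈ -28.6 km, depth ≈ 13.1 km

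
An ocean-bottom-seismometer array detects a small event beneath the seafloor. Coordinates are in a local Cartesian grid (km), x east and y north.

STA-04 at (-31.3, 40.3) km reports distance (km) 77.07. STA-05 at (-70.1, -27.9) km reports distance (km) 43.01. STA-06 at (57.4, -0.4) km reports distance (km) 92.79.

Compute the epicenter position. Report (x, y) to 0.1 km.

x ≈ -28.0 km, y ≈ -36.7 km

Circle about each station: (x + 31.3)² + (y − 40.3)² = 77.07²; (x + 70.1)² + (y + 27.9)² = 43.01²; (x − 57.4)² + (y + 0.4)² = 92.79².
Subtracting pairs of circle equations eliminates x²+y² and gives linear equations (the radical axes):
-77.6 x − 136.4 y = 7178.56
177.4 x − 81.4 y = -1979.06
Solving the 2×2 system: x ≈ -28.0, y ≈ -36.7 km.
Check against STA-04 (with the unrounded x, y): √((x + 31.3)²+(y − 40.3)²) = 77.07 ≈ 77.07 km. ✓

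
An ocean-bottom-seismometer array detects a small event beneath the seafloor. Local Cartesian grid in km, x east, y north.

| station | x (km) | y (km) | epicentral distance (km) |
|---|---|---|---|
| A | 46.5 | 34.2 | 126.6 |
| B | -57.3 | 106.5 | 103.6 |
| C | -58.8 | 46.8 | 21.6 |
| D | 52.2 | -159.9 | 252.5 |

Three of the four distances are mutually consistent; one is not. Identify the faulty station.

Solve using three stations at a time. Using A, C, D (subtract circle equations pairwise → linear system) gives (x, y) ≈ (-78.1, 56.4).
Distances from that point to each station vs reported:
  A: calculated 126.6 vs reported 126.6 → residual 0.0 km
  B: calculated 54.3 vs reported 103.6 → residual 49.3 km
  C: calculated 21.6 vs reported 21.6 → residual 0.0 km
  D: calculated 252.5 vs reported 252.5 → residual 0.0 km
A, C, D are mutually consistent (residuals ≈ 0); B is off by 49.3 km.

B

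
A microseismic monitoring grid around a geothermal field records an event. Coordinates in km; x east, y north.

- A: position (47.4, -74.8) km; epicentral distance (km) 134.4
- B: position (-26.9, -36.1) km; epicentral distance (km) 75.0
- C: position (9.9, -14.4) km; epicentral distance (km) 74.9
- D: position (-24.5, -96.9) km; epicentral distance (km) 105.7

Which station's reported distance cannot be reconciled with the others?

Solve using three stations at a time. Using A, C, D (subtract circle equations pairwise → linear system) gives (x, y) ≈ (-63.3, 1.4).
Distances from that point to each station vs reported:
  A: calculated 134.4 vs reported 134.4 → residual 0.0 km
  B: calculated 52.3 vs reported 75.0 → residual 22.7 km
  C: calculated 74.9 vs reported 74.9 → residual 0.0 km
  D: calculated 105.7 vs reported 105.7 → residual 0.0 km
A, C, D are mutually consistent (residuals ≈ 0); B is off by 22.7 km.

B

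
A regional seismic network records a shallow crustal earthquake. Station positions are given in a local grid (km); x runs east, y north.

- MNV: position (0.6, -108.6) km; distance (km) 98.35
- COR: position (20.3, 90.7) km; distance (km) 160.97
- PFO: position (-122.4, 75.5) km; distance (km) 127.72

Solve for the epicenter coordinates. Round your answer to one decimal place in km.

Circle about each station: (x − 0.6)² + (y + 108.6)² = 98.35²; (x − 20.3)² + (y − 90.7)² = 160.97²; (x + 122.4)² + (y − 75.5)² = 127.72².
Subtracting the MNV equation from the COR and PFO equations removes the quadratic terms:
39.4 x + 398.6 y = -19394.36
-246.0 x + 368.2 y = 2248.01
Solving the 2×2 system: x ≈ -71.4, y ≈ -41.6 km.

x ≈ -71.4 km, y ≈ -41.6 km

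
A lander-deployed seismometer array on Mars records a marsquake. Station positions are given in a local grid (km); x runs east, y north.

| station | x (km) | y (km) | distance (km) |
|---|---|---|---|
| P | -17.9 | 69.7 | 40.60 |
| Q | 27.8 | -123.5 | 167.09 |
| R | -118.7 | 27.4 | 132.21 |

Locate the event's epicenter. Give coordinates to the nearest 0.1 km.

(12.6, 42.9)

Circle about each station: (x + 17.9)² + (y − 69.7)² = 40.60²; (x − 27.8)² + (y + 123.5)² = 167.09²; (x + 118.7)² + (y − 27.4)² = 132.21².
Subtracting the P equation from the Q and R equations removes the quadratic terms:
91.4 x − 386.4 y = -15424.12
-201.6 x − 84.6 y = -6169.17
Solving the 2×2 system: x ≈ 12.6, y ≈ 42.9 km.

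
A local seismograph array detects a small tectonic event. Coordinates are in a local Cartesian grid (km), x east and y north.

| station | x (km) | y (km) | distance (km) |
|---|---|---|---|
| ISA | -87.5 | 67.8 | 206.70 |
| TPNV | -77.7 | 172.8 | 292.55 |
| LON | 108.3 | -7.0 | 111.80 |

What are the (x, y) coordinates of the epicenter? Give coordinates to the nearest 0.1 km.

Circle about each station: (x + 87.5)² + (y − 67.8)² = 206.70²; (x + 77.7)² + (y − 172.8)² = 292.55²; (x − 108.3)² + (y + 7.0)² = 111.80².
Subtracting pairs of circle equations eliminates x²+y² and gives linear equations (the radical axes):
19.6 x + 210.0 y = -19216.57
391.6 x − 149.6 y = 29750.45
Solving the 2×2 system: x ≈ 39.6, y ≈ -95.2 km.
Check against ISA (with the unrounded x, y): √((x + 87.5)²+(y − 67.8)²) = 206.70 ≈ 206.70 km. ✓

39.6 km east, -95.2 km north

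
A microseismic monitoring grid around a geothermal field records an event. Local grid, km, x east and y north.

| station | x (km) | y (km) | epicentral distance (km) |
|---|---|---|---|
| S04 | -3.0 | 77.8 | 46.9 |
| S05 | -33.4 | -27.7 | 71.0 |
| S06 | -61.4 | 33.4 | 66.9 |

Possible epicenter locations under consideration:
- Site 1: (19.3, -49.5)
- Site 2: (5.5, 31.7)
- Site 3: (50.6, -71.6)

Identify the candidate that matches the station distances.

For each candidate, compare |candidate − station| to the reported distance:
Site 1: residuals S04 82.3, S05 14.0, S06 48.8 → max 82.3 km
Site 2: residuals S04 0.0, S05 0.0, S06 0.0 → max 0.0 km
Site 3: residuals S04 111.8, S05 23.8, S06 86.6 → max 111.8 km
Only Site 2 has all residuals ≈ 0.

Site 2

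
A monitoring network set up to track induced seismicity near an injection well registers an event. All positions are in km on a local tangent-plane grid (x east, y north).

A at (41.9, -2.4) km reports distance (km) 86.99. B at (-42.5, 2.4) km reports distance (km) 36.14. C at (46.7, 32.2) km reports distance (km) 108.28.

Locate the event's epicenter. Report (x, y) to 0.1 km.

x ≈ -39.3 km, y ≈ -33.6 km

Circle about each station: (x − 41.9)² + (y + 2.4)² = 86.99²; (x + 42.5)² + (y − 2.4)² = 36.14²; (x − 46.7)² + (y − 32.2)² = 108.28².
Subtracting the A equation from the B and C equations removes the quadratic terms:
-168.8 x + 9.6 y = 6311.80
9.6 x + 69.2 y = -2700.94
Solving the 2×2 system: x ≈ -39.3, y ≈ -33.6 km.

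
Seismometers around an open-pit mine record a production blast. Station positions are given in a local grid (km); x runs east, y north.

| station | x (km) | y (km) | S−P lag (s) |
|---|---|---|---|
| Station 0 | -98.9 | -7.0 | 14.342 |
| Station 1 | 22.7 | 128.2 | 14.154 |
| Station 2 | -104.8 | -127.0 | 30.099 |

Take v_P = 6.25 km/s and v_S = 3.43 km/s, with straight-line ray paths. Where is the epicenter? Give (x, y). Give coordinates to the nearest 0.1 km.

x ≈ -81.3 km, y ≈ 100.6 km

Distance from S−P lag: d = Δt · v_P v_S / (v_P − v_S) = Δt · (6.25·3.43)/(6.25−3.43) ≈ 7.6020·Δt.
So d_Station 0 = 109.03, d_Station 1 = 107.60, d_Station 2 = 228.81 km.
Circle about each station: (x + 98.9)² + (y + 7.0)² = 109.03²; (x − 22.7)² + (y − 128.2)² = 107.60²; (x + 104.8)² + (y + 127.0)² = 228.81².
Subtracting pairs of circle equations eliminates x²+y² and gives linear equations (the radical axes):
243.2 x + 270.4 y = 7430.10
-11.8 x − 240.0 y = -23184.65
Solving the 2×2 system: x ≈ -81.3, y ≈ 100.6 km.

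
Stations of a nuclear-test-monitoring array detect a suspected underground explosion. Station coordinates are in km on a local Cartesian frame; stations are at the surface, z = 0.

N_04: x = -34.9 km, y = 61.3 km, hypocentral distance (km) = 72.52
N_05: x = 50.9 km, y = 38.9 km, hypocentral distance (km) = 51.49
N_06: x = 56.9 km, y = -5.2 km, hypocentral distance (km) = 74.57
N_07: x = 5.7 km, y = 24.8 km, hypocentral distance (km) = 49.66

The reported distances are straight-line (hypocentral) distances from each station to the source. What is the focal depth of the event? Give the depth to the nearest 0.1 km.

42.1 km

Each station gives a sphere (x−x_i)² + (y−y_i)² + z² = d_i² (stations at z=0).
Subtracting the N_04 sphere from N_05 and N_06: z² cancels, leaving linear equations in x and y:
171.6 x − 44.8 y = 1736.25
183.6 x − 133.0 y = -2012.58
Solving: x ≈ 21.996, y ≈ 45.496 km (keep extra digits for the depth step; rounded: 22.0, 45.5).
Then from the N_04 sphere: z² = 72.52² − (x + 34.9)² − (y − 61.3)² with x = 21.996, y = 45.496, so z ≈ 42.098 ≈ 42.1 km.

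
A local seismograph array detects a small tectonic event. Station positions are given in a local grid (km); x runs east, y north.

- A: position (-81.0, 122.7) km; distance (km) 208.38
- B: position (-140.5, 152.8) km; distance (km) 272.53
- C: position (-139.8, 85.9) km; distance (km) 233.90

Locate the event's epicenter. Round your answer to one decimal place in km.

x ≈ 66.3 km, y ≈ -24.7 km

Circle about each station: (x + 81.0)² + (y − 122.7)² = 208.38²; (x + 140.5)² + (y − 152.8)² = 272.53²; (x + 139.8)² + (y − 85.9)² = 233.90².
Subtracting the A equation from the B and C equations removes the quadratic terms:
-119.0 x + 60.2 y = -9378.58
-117.6 x − 73.6 y = -5980.43
Solving the 2×2 system: x ≈ 66.3, y ≈ -24.7 km.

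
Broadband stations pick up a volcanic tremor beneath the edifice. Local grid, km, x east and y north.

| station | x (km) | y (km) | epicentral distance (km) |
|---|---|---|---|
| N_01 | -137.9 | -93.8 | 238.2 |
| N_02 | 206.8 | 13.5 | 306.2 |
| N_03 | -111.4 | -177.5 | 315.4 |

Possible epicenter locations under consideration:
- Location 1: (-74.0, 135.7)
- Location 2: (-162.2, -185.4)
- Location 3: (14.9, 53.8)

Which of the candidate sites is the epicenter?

Location 1

For each candidate, compare |candidate − station| to the reported distance:
Location 1: residuals N_01 0.0, N_02 0.0, N_03 0.0 → max 0.0 km
Location 2: residuals N_01 143.4, N_02 113.0, N_03 264.0 → max 264.0 km
Location 3: residuals N_01 25.8, N_02 110.1, N_03 51.9 → max 110.1 km
Only Location 1 has all residuals ≈ 0.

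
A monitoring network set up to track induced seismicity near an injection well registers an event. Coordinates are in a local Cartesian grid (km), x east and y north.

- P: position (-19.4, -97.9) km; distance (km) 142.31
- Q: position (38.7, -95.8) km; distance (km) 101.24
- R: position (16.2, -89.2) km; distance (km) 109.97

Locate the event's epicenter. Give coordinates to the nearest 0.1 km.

Circle about each station: (x + 19.4)² + (y + 97.9)² = 142.31²; (x − 38.7)² + (y + 95.8)² = 101.24²; (x − 16.2)² + (y + 89.2)² = 109.97².
Subtracting pairs of circle equations eliminates x²+y² and gives linear equations (the radical axes):
116.2 x + 4.2 y = 10717.16
71.2 x + 17.4 y = 6417.05
Solving the 2×2 system: x ≈ 92.6, y ≈ -10.1 km.

(92.6, -10.1)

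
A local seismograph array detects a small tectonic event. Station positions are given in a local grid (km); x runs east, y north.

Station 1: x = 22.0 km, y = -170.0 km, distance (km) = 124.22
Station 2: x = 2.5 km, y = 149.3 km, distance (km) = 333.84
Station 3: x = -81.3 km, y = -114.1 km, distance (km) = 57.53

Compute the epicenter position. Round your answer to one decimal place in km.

Circle about each station: (x − 22.0)² + (y + 170.0)² = 124.22²; (x − 2.5)² + (y − 149.3)² = 333.84²; (x + 81.3)² + (y + 114.1)² = 57.53².
Subtracting the Station 1 equation from the Station 2 and Station 3 equations removes the quadratic terms:
-39.0 x + 638.6 y = -103105.80
-206.6 x + 111.8 y = 2365.41
Solving the 2×2 system: x ≈ -102.2, y ≈ -167.7 km.

-102.2 km east, -167.7 km north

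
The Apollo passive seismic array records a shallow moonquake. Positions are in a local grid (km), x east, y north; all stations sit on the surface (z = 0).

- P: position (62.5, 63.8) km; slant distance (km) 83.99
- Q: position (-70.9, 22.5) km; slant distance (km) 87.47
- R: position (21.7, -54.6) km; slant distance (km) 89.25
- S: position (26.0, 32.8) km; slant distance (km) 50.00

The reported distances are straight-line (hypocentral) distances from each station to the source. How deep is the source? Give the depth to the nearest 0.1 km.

Each station gives a sphere (x−x_i)² + (y−y_i)² + z² = d_i² (stations at z=0).
Subtracting the P sphere from Q and R: z² cancels, leaving linear equations in x and y:
-266.8 x − 82.6 y = -3040.31
-81.6 x − 236.8 y = -5435.88
Solving: x ≈ 4.801, y ≈ 21.301 km (keep extra digits for the depth step; rounded: 4.8, 21.3).
Then from the P sphere: z² = 83.99² − (x − 62.5)² − (y − 63.8)² with x = 4.801, y = 21.301, so z ≈ 43.806 ≈ 43.8 km.
Check against S (with the unrounded solution): distance 50.01 ≈ 50.00 km. ✓

43.8 km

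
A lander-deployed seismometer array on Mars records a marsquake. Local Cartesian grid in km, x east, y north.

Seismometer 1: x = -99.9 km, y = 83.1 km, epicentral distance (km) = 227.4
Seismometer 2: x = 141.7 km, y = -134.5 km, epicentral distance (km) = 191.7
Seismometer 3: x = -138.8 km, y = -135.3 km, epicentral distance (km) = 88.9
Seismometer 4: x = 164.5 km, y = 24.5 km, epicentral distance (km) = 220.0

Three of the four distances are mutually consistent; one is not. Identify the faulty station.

Solve using three stations at a time. Using Seismometer 1, Seismometer 2, Seismometer 3 (subtract circle equations pairwise → linear system) gives (x, y) ≈ (-50.0, -138.8).
Distances from that point to each station vs reported:
  Seismometer 1: calculated 227.4 vs reported 227.4 → residual 0.0 km
  Seismometer 2: calculated 191.7 vs reported 191.7 → residual 0.0 km
  Seismometer 3: calculated 88.9 vs reported 88.9 → residual 0.0 km
  Seismometer 4: calculated 269.5 vs reported 220.0 → residual 49.5 km
Seismometer 1, Seismometer 2, Seismometer 3 are mutually consistent (residuals ≈ 0); Seismometer 4 is off by 49.5 km.

Seismometer 4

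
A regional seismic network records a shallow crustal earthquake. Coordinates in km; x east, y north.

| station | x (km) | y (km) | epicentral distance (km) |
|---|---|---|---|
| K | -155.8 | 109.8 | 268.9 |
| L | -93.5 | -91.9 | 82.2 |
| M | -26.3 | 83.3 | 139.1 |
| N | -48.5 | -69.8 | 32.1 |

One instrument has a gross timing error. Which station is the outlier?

Solve using three stations at a time. Using L, M, N (subtract circle equations pairwise → linear system) gives (x, y) ≈ (-19.8, -55.6).
Distances from that point to each station vs reported:
  K: calculated 214.2 vs reported 268.9 → residual 54.7 km
  L: calculated 82.2 vs reported 82.2 → residual 0.0 km
  M: calculated 139.1 vs reported 139.1 → residual 0.0 km
  N: calculated 32.0 vs reported 32.1 → residual 0.1 km
L, M, N are mutually consistent (residuals ≈ 0); K is off by 54.7 km.

K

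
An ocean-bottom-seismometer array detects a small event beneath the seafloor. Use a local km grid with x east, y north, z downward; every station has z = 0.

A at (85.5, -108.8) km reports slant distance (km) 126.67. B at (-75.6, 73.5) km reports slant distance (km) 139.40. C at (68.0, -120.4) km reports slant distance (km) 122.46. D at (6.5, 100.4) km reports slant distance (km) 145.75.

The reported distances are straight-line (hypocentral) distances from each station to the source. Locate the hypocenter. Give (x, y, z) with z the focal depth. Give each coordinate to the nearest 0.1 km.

Each station gives a sphere (x−x_i)² + (y−y_i)² + z² = d_i² (stations at z=0).
Subtracting the A sphere from B and C: z² cancels, leaving linear equations in x and y:
-322.2 x + 364.6 y = -11417.15
-35.0 x − 23.2 y = 1021.31
Solving: x ≈ -5.312, y ≈ -36.008 km (keep extra digits for the depth step; rounded: -5.3, -36.0).
Then from the A sphere: z² = 126.67² − (x − 85.5)² − (y + 108.8)² with x = -5.312, y = -36.008, so z ≈ 49.998 ≈ 50.0 km.
Check against D (with the unrounded solution): distance 145.76 ≈ 145.75 km. ✓

x ≈ -5.3 km, y ≈ -36.0 km, depth ≈ 50.0 km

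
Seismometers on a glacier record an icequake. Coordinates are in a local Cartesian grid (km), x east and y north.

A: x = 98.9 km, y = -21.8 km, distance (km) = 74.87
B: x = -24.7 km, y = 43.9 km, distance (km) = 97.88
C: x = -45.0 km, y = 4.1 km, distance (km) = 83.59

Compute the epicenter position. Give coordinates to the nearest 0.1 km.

Circle about each station: (x − 98.9)² + (y + 21.8)² = 74.87²; (x + 24.7)² + (y − 43.9)² = 97.88²; (x + 45.0)² + (y − 4.1)² = 83.59².
Subtracting the A equation from the B and C equations removes the quadratic terms:
-247.2 x + 131.4 y = -11694.13
-287.8 x + 51.8 y = -9596.41
Solving the 2×2 system: x ≈ 26.2, y ≈ -39.7 km.
Check against A (with the unrounded x, y): √((x − 98.9)²+(y + 21.8)²) = 74.88 ≈ 74.87 km. ✓

x ≈ 26.2 km, y ≈ -39.7 km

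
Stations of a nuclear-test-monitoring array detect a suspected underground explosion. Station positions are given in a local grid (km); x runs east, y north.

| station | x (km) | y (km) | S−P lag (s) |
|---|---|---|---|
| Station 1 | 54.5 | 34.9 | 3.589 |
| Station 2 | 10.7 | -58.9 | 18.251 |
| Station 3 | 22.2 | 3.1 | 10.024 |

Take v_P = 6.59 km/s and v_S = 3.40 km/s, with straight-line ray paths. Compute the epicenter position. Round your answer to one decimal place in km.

Distance from S−P lag: d = Δt · v_P v_S / (v_P − v_S) = Δt · (6.59·3.40)/(6.59−3.40) ≈ 7.0238·Δt.
So d_Station 1 = 25.21, d_Station 2 = 128.19, d_Station 3 = 70.41 km.
Circle about each station: (x − 54.5)² + (y − 34.9)² = 25.21²; (x − 10.7)² + (y + 58.9)² = 128.19²; (x − 22.2)² + (y − 3.1)² = 70.41².
Subtracting the Station 1 equation from the Station 2 and Station 3 equations removes the quadratic terms:
-87.6 x − 187.6 y = -16401.69
-64.6 x − 63.6 y = -8007.83
Solving the 2×2 system: x ≈ 70.1, y ≈ 54.7 km.

70.1 km east, 54.7 km north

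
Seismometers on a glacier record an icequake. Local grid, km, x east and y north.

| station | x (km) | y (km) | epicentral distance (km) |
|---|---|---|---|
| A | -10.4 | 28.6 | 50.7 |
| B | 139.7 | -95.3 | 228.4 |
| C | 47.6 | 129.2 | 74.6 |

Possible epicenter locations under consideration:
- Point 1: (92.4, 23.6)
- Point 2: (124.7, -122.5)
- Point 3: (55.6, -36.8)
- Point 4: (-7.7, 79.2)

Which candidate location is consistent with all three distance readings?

Point 4

For each candidate, compare |candidate − station| to the reported distance:
Point 1: residuals A 52.2, B 100.4, C 40.1 → max 100.4 km
Point 2: residuals A 152.0, B 197.3, C 188.6 → max 197.3 km
Point 3: residuals A 42.2, B 126.0, C 91.6 → max 126.0 km
Point 4: residuals A 0.0, B 0.0, C 0.0 → max 0.0 km
Only Point 4 has all residuals ≈ 0.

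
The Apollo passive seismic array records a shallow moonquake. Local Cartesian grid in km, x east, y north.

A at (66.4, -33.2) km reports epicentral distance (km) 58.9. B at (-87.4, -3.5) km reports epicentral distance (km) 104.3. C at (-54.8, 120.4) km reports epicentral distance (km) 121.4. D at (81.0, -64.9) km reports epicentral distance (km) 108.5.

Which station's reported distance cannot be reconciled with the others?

Solve using three stations at a time. Using B, C, D (subtract circle equations pairwise → linear system) gives (x, y) ≈ (14.1, 20.5).
Distances from that point to each station vs reported:
  A: calculated 74.9 vs reported 58.9 → residual 16.0 km
  B: calculated 104.3 vs reported 104.3 → residual 0.0 km
  C: calculated 121.4 vs reported 121.4 → residual 0.0 km
  D: calculated 108.5 vs reported 108.5 → residual 0.0 km
B, C, D are mutually consistent (residuals ≈ 0); A is off by 16.0 km.

A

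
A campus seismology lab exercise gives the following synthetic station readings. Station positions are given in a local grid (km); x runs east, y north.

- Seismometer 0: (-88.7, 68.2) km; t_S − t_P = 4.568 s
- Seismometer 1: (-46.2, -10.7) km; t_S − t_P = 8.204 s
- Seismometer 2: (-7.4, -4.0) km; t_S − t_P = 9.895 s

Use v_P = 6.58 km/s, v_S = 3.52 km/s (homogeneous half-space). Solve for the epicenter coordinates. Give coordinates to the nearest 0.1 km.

Distance from S−P lag: d = Δt · v_P v_S / (v_P − v_S) = Δt · (6.58·3.52)/(6.58−3.52) ≈ 7.5692·Δt.
So d_Seismometer 0 = 34.58, d_Seismometer 1 = 62.10, d_Seismometer 2 = 74.90 km.
Circle about each station: (x + 88.7)² + (y − 68.2)² = 34.58²; (x + 46.2)² + (y + 10.7)² = 62.10²; (x + 7.4)² + (y + 4.0)² = 74.90².
Subtracting the Seismometer 0 equation from the Seismometer 1 and Seismometer 2 equations removes the quadratic terms:
85.0 x − 157.8 y = -12930.63
162.6 x − 144.4 y = -16862.40
Solving the 2×2 system: x ≈ -59.3, y ≈ 50.0 km.

-59.3 km east, 50.0 km north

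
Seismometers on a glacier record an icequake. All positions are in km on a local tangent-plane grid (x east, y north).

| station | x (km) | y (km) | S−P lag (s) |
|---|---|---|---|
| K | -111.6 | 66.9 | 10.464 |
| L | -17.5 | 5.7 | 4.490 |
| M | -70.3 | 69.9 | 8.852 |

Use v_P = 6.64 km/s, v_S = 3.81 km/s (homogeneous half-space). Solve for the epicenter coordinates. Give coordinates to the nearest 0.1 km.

Distance from S−P lag: d = Δt · v_P v_S / (v_P − v_S) = Δt · (6.64·3.81)/(6.64−3.81) ≈ 8.9394·Δt.
So d_K = 93.54, d_L = 40.14, d_M = 79.13 km.
Circle about each station: (x + 111.6)² + (y − 66.9)² = 93.54²; (x + 17.5)² + (y − 5.7)² = 40.14²; (x + 70.3)² + (y − 69.9)² = 79.13².
Subtracting pairs of circle equations eliminates x²+y² and gives linear equations (the radical axes):
188.2 x − 122.4 y = -9452.92
82.6 x + 6.0 y = -4613.90
Solving the 2×2 system: x ≈ -55.3, y ≈ -7.8 km.

-55.3 km east, -7.8 km north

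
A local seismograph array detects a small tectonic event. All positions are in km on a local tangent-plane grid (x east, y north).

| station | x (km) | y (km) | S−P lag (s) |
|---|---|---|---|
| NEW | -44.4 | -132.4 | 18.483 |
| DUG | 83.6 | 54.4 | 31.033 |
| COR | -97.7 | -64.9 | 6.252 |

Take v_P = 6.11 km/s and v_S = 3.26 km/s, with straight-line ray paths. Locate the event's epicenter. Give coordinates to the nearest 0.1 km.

Distance from S−P lag: d = Δt · v_P v_S / (v_P − v_S) = Δt · (6.11·3.26)/(6.11−3.26) ≈ 6.9890·Δt.
So d_NEW = 129.18, d_DUG = 216.89, d_COR = 43.70 km.
Circle about each station: (x + 44.4)² + (y + 132.4)² = 129.18²; (x − 83.6)² + (y − 54.4)² = 216.89²; (x + 97.7)² + (y + 64.9)² = 43.70².
Subtracting the NEW equation from the DUG and COR equations removes the quadratic terms:
256.0 x + 373.6 y = -39906.60
-106.6 x + 135.0 y = 9033.96
Solving the 2×2 system: x ≈ -117.8, y ≈ -26.1 km.

x ≈ -117.8 km, y ≈ -26.1 km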